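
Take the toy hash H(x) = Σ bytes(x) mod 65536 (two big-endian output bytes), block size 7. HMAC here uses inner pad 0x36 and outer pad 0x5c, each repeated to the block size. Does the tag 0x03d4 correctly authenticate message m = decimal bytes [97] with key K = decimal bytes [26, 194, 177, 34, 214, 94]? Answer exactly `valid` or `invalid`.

Key decimal bytes [26, 194, 177, 34, 214, 94] = 1a c2 b1 22 d6 5e is 6 bytes ≤ B = 7; zero-pad to 7 bytes: K' = 1a c2 b1 22 d6 5e 00.
K' ⊕ ipad = 2c f4 87 14 e0 68 36; K' ⊕ opad = 46 9e ed 7e 8a 02 5c.
Inner hash: sum = 44+244+135+20+224+104+54+97 = 922 → 03 9a.
Outer hash (recomputed tag): sum = 70+158+237+126+138+2+92+3+154 = 980 → 03 d4.
Recomputed tag = 03d4; claimed = 03d4 → match.

valid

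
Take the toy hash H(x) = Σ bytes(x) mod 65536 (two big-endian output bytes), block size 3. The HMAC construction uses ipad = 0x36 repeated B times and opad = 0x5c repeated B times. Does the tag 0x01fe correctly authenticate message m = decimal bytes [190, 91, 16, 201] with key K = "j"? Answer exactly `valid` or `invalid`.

Key "j" = 6a is 1 byte ≤ B = 3; zero-pad to 3 bytes: K' = 6a 00 00.
K' ⊕ ipad = 5c 36 36; K' ⊕ opad = 36 5c 5c.
Inner hash: sum = 92+54+54+190+91+16+201 = 698 → 02 ba.
Outer hash (recomputed tag): sum = 54+92+92+2+186 = 426 → 01 aa.
Recomputed tag = 01aa; claimed = 01fe → mismatch.

invalid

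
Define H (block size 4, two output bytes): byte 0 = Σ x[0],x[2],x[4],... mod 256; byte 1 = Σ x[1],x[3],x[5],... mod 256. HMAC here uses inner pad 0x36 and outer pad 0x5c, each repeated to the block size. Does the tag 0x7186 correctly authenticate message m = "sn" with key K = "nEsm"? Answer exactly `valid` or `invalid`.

valid

Key "nEsm" = 6e 45 73 6d is exactly B = 4 bytes: K' = 6e 45 73 6d.
K' ⊕ ipad = 58 73 45 5b; K' ⊕ opad = 32 19 2f 31.
Inner hash: even-index sum = 272 mod 256 = 16; odd-index sum = 316 mod 256 = 60 → 10 3c.
Outer hash (recomputed tag): even-index sum = 113 mod 256 = 113; odd-index sum = 134 mod 256 = 134 → 71 86.
Recomputed tag = 7186; claimed = 7186 → match.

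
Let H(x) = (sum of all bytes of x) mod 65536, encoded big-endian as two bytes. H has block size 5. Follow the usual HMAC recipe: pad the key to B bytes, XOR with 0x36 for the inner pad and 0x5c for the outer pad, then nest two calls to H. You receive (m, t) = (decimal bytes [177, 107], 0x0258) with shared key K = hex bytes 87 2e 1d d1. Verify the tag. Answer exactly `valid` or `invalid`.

Key hex bytes 87 2e 1d d1 is 4 bytes ≤ B = 5; zero-pad to 5 bytes: K' = 87 2e 1d d1 00.
K' ⊕ ipad = b1 18 2b e7 36; K' ⊕ opad = db 72 41 8d 5c.
Inner hash: sum = 177+24+43+231+54+177+107 = 813 → 03 2d.
Outer hash (recomputed tag): sum = 219+114+65+141+92+3+45 = 679 → 02 a7.
Recomputed tag = 02a7; claimed = 0258 → mismatch.

invalid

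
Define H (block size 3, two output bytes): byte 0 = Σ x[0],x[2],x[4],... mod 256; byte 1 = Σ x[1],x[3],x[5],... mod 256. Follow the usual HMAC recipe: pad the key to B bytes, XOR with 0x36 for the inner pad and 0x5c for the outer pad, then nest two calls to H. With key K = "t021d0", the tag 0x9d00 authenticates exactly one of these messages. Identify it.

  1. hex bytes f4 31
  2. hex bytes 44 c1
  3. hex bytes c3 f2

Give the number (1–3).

Key "t021d0" = 74 30 32 31 64 30 is 6 bytes > B = 3, so hash it first: H(key) = 0a 91, then zero-pad to 3 bytes: K' = 0a 91 00.
K' ⊕ ipad = 3c a7 36; K' ⊕ opad = 56 cd 5c.
m1: inner = H(3c a7 36 f4 31) = a3 9b; tag = H(56 cd 5c a3 9b) = 4d70
m2: inner = H(3c a7 36 44 c1) = 33 eb; tag = H(56 cd 5c 33 eb) = 9d00 ← matches
m3: inner = H(3c a7 36 c3 f2) = 64 6a; tag = H(56 cd 5c 64 6a) = 1c31

2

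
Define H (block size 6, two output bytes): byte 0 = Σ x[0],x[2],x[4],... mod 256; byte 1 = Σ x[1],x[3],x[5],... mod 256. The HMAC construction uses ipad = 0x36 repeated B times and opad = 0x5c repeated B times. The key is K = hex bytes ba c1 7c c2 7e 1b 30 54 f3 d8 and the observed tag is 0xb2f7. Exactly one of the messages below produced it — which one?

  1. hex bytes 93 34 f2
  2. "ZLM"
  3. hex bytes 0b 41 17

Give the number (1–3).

Key hex bytes ba c1 7c c2 7e 1b 30 54 f3 d8 is 10 bytes > B = 6, so hash it first: H(key) = d7 ca, then zero-pad to 6 bytes: K' = d7 ca 00 00 00 00.
K' ⊕ ipad = e1 fc 36 36 36 36; K' ⊕ opad = 8b 96 5c 5c 5c 5c.
m1: inner = H(e1 fc 36 36 36 36 93 34 f2) = d2 9c; tag = H(8b 96 5c 5c 5c 5c d2 9c) = 15ea
m2: inner = H(e1 fc 36 36 36 36 5a 4c 4d) = f4 b4; tag = H(8b 96 5c 5c 5c 5c f4 b4) = 3702
m3: inner = H(e1 fc 36 36 36 36 0b 41 17) = 6f a9; tag = H(8b 96 5c 5c 5c 5c 6f a9) = b2f7 ← matches

3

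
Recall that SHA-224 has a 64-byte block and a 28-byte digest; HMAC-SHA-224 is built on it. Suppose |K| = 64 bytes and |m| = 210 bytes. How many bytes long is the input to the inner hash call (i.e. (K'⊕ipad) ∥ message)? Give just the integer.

274

Key is 64 ≤ 64 bytes, zero-padded: |K'| = 64.
Inner input = (K'⊕ipad) ∥ m → 64 + 210 = 274 bytes.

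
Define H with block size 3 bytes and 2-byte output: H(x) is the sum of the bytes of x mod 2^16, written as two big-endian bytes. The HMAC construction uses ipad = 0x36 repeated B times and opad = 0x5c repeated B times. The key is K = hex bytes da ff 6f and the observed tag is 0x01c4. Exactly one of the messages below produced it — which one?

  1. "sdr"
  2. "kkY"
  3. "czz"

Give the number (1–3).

Key hex bytes da ff 6f is exactly B = 3 bytes: K' = da ff 6f.
K' ⊕ ipad = ec c9 59; K' ⊕ opad = 86 a3 33.
m1: inner = H(ec c9 59 73 64 72) = 03 57; tag = H(86 a3 33 03 57) = 01b6
m2: inner = H(ec c9 59 6b 6b 59) = 03 3d; tag = H(86 a3 33 03 3d) = 019c
m3: inner = H(ec c9 59 63 7a 7a) = 03 65; tag = H(86 a3 33 03 65) = 01c4 ← matches

3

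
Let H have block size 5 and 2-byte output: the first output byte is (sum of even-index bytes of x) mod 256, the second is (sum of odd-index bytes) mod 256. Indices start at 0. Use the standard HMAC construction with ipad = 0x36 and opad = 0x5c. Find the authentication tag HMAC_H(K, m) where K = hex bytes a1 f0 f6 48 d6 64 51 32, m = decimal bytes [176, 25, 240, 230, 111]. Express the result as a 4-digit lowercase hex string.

Key hex bytes a1 f0 f6 48 d6 64 51 32 is 8 bytes > B = 5, so hash it first: H(key) = be ce, then zero-pad to 5 bytes: K' = be ce 00 00 00.
K' ⊕ ipad = 88 f8 36 36 36.  K' ⊕ opad = e2 92 5c 5c 5c.
Inner input = (K'⊕ipad) ∥ m = 88 f8 36 36 36 ∥ b0 19 f0 e6 6f.
Inner hash: even-index sum = 499 mod 256 = 243; odd-index sum = 829 mod 256 = 61 → f3 3d.
Outer input = (K'⊕opad) ∥ inner = e2 92 5c 5c 5c ∥ f3 3d.
Outer hash (tag): even-index sum = 471 mod 256 = 215; odd-index sum = 481 mod 256 = 225 → d7 e1.

d7e1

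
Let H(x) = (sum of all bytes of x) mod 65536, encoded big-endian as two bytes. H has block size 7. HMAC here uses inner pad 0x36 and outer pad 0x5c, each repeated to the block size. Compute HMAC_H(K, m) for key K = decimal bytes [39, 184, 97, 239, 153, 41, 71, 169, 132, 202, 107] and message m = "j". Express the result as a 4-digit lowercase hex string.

Key decimal bytes [39, 184, 97, 239, 153, 41, 71, 169, 132, 202, 107] = 27 b8 61 ef 99 29 47 a9 84 ca 6b is 11 bytes > B = 7, so hash it first: H(key) = 05 9a, then zero-pad to 7 bytes: K' = 05 9a 00 00 00 00 00.
K' ⊕ ipad = 33 ac 36 36 36 36 36.  K' ⊕ opad = 59 c6 5c 5c 5c 5c 5c.
Inner input = (K'⊕ipad) ∥ m = 33 ac 36 36 36 36 36 ∥ 6a.
Inner hash: sum = 51+172+54+54+54+54+54+106 = 599 → 02 57.
Outer input = (K'⊕opad) ∥ inner = 59 c6 5c 5c 5c 5c 5c ∥ 02 57.
Outer hash (tag): sum = 89+198+92+92+92+92+92+2+87 = 836 → 03 44.

0344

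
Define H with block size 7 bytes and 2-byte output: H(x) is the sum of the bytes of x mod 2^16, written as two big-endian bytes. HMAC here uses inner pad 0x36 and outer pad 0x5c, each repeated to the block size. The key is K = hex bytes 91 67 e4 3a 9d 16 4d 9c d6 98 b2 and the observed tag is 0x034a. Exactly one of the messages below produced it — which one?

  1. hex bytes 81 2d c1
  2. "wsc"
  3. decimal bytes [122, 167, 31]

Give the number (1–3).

Key hex bytes 91 67 e4 3a 9d 16 4d 9c d6 98 b2 is 11 bytes > B = 7, so hash it first: H(key) = 05 d2, then zero-pad to 7 bytes: K' = 05 d2 00 00 00 00 00.
K' ⊕ ipad = 33 e4 36 36 36 36 36; K' ⊕ opad = 59 8e 5c 5c 5c 5c 5c.
m1: inner = H(33 e4 36 36 36 36 36 81 2d c1) = 03 94; tag = H(59 8e 5c 5c 5c 5c 5c 03 94) = 034a ← matches
m2: inner = H(33 e4 36 36 36 36 36 77 73 63) = 03 72; tag = H(59 8e 5c 5c 5c 5c 5c 03 72) = 0328
m3: inner = H(33 e4 36 36 36 36 36 7a a7 1f) = 03 65; tag = H(59 8e 5c 5c 5c 5c 5c 03 65) = 031b

1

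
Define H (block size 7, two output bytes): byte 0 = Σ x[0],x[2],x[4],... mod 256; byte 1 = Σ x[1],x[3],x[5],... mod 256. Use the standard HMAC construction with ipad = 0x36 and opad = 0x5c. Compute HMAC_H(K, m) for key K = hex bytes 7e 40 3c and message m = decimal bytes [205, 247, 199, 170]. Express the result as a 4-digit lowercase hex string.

Key hex bytes 7e 40 3c is 3 bytes ≤ B = 7; zero-pad to 7 bytes: K' = 7e 40 3c 00 00 00 00.
K' ⊕ ipad = 48 76 0a 36 36 36 36.  K' ⊕ opad = 22 1c 60 5c 5c 5c 5c.
Inner input = (K'⊕ipad) ∥ m = 48 76 0a 36 36 36 36 ∥ cd f7 c7 aa.
Inner hash: even-index sum = 607 mod 256 = 95; odd-index sum = 630 mod 256 = 118 → 5f 76.
Outer input = (K'⊕opad) ∥ inner = 22 1c 60 5c 5c 5c 5c ∥ 5f 76.
Outer hash (tag): even-index sum = 432 mod 256 = 176; odd-index sum = 307 mod 256 = 51 → b0 33.

b033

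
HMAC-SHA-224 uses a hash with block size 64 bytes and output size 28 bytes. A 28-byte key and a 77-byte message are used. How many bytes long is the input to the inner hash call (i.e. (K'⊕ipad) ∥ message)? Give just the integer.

Key is 28 ≤ 64 bytes, zero-padded: |K'| = 64.
Inner input = (K'⊕ipad) ∥ m → 64 + 77 = 141 bytes.

141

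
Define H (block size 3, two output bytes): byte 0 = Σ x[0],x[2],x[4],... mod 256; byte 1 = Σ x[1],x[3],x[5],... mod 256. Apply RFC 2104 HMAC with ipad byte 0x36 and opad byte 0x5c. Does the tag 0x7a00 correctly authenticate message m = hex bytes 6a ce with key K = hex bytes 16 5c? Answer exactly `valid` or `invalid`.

Key hex bytes 16 5c is 2 bytes ≤ B = 3; zero-pad to 3 bytes: K' = 16 5c 00.
K' ⊕ ipad = 20 6a 36; K' ⊕ opad = 4a 00 5c.
Inner hash: even-index sum = 292 mod 256 = 36; odd-index sum = 212 mod 256 = 212 → 24 d4.
Outer hash (recomputed tag): even-index sum = 378 mod 256 = 122; odd-index sum = 36 mod 256 = 36 → 7a 24.
Recomputed tag = 7a24; claimed = 7a00 → mismatch.

invalid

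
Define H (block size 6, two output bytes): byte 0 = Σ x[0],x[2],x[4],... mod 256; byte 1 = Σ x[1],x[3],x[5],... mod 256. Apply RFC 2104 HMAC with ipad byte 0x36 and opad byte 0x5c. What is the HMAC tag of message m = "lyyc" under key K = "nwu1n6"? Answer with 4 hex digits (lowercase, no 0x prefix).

6526

Key "nwu1n6" = 6e 77 75 31 6e 36 is exactly B = 6 bytes: K' = 6e 77 75 31 6e 36.
K' ⊕ ipad = 58 41 43 07 58 00.  K' ⊕ opad = 32 2b 29 6d 32 6a.
Inner input = (K'⊕ipad) ∥ m = 58 41 43 07 58 00 ∥ 6c 79 79 63.
Inner hash: even-index sum = 472 mod 256 = 216; odd-index sum = 292 mod 256 = 36 → d8 24.
Outer input = (K'⊕opad) ∥ inner = 32 2b 29 6d 32 6a ∥ d8 24.
Outer hash (tag): even-index sum = 357 mod 256 = 101; odd-index sum = 294 mod 256 = 38 → 65 26.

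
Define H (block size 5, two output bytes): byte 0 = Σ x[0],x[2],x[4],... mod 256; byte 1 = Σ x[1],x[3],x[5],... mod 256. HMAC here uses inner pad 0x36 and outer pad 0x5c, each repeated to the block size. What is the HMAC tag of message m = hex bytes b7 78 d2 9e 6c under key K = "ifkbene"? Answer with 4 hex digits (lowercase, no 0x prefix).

a5f0

Key "ifkbene" = 69 66 6b 62 65 6e 65 is 7 bytes > B = 5, so hash it first: H(key) = 9e 36, then zero-pad to 5 bytes: K' = 9e 36 00 00 00.
K' ⊕ ipad = a8 00 36 36 36.  K' ⊕ opad = c2 6a 5c 5c 5c.
Inner input = (K'⊕ipad) ∥ m = a8 00 36 36 36 ∥ b7 78 d2 9e 6c.
Inner hash: even-index sum = 554 mod 256 = 42; odd-index sum = 555 mod 256 = 43 → 2a 2b.
Outer input = (K'⊕opad) ∥ inner = c2 6a 5c 5c 5c ∥ 2a 2b.
Outer hash (tag): even-index sum = 421 mod 256 = 165; odd-index sum = 240 mod 256 = 240 → a5 f0.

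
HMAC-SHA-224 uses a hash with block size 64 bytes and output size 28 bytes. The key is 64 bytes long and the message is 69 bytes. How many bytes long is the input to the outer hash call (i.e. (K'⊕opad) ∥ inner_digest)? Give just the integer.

Key is 64 ≤ 64 bytes, zero-padded: |K'| = 64.
Outer input = (K'⊕opad) ∥ H(inner) → 64 + 28 = 92 bytes.

92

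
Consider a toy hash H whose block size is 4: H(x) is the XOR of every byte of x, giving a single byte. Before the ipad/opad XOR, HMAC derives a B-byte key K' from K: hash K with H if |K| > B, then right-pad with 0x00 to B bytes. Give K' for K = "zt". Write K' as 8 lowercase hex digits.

7a740000

Key "zt" = 7a 74 is 2 bytes ≤ B = 4; zero-pad to 4 bytes: K' = 7a 74 00 00.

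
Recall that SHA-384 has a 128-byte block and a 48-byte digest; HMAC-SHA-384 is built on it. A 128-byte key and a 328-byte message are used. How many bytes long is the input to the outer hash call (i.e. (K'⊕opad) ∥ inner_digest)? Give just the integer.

176

Key is 128 ≤ 128 bytes, zero-padded: |K'| = 128.
Outer input = (K'⊕opad) ∥ H(inner) → 128 + 48 = 176 bytes.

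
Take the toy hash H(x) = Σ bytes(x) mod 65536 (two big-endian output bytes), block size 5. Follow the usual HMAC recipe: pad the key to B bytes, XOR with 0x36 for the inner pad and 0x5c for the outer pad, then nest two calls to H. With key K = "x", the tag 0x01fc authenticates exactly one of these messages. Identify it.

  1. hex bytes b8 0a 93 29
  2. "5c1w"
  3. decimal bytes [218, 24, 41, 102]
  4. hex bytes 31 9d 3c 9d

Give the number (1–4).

2

Key "x" = 78 is 1 byte ≤ B = 5; zero-pad to 5 bytes: K' = 78 00 00 00 00.
K' ⊕ ipad = 4e 36 36 36 36; K' ⊕ opad = 24 5c 5c 5c 5c.
m1: inner = H(4e 36 36 36 36 b8 0a 93 29) = 02 a4; tag = H(24 5c 5c 5c 5c 02 a4) = 023a
m2: inner = H(4e 36 36 36 36 35 63 31 77) = 02 66; tag = H(24 5c 5c 5c 5c 02 66) = 01fc ← matches
m3: inner = H(4e 36 36 36 36 da 18 29 66) = 02 a7; tag = H(24 5c 5c 5c 5c 02 a7) = 023d
m4: inner = H(4e 36 36 36 36 31 9d 3c 9d) = 02 cd; tag = H(24 5c 5c 5c 5c 02 cd) = 0263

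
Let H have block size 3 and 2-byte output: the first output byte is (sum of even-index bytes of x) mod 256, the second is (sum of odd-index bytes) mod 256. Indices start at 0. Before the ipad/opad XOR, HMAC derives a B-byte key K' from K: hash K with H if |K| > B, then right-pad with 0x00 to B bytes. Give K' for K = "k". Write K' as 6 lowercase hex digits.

Key "k" = 6b is 1 byte ≤ B = 3; zero-pad to 3 bytes: K' = 6b 00 00.

6b0000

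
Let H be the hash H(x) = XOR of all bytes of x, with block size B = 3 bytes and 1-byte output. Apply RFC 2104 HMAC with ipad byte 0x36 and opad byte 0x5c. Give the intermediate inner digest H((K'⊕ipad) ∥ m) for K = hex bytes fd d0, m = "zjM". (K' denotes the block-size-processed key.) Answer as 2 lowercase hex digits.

Key hex bytes fd d0 is 2 bytes ≤ B = 3; zero-pad to 3 bytes: K' = fd d0 00.
K' ⊕ ipad = cb e6 36.
Inner input = cb e6 36 ∥ 7a 6a 4d.
Inner hash: XOR cb⊕e6⊕36⊕7a⊕6a⊕4d = 46.

46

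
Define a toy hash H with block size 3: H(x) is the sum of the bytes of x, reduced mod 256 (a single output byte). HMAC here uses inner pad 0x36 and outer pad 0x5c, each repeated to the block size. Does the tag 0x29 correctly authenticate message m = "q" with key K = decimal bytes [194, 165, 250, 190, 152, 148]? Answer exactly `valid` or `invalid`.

Key decimal bytes [194, 165, 250, 190, 152, 148] = c2 a5 fa be 98 94 is 6 bytes > B = 3, so hash it first: H(key) = 4b, then zero-pad to 3 bytes: K' = 4b 00 00.
K' ⊕ ipad = 7d 36 36; K' ⊕ opad = 17 5c 5c.
Inner hash: sum = 125+54+54+113 = 346; mod 256 = 90 → 5a.
Outer hash (recomputed tag): sum = 23+92+92+90 = 297; mod 256 = 41 → 29.
Recomputed tag = 29; claimed = 29 → match.

valid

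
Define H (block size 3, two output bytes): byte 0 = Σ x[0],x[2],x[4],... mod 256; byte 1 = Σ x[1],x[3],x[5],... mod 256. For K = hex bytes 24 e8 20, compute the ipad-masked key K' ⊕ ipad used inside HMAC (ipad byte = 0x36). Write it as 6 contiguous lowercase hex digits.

Key hex bytes 24 e8 20 is exactly B = 3 bytes: K' = 24 e8 20.
XOR each byte with 0x36: 24⊕36=12, e8⊕36=de, 20⊕36=16.

12de16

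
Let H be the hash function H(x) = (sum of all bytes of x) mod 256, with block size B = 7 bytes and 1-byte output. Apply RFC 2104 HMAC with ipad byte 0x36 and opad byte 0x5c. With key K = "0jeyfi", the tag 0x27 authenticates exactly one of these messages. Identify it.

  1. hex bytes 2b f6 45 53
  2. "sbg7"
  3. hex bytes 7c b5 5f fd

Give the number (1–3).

2

Key "0jeyfi" = 30 6a 65 79 66 69 is 6 bytes ≤ B = 7; zero-pad to 7 bytes: K' = 30 6a 65 79 66 69 00.
K' ⊕ ipad = 06 5c 53 4f 50 5f 36; K' ⊕ opad = 6c 36 39 25 3a 35 5c.
m1: inner = H(06 5c 53 4f 50 5f 36 2b f6 45 53) = a2; tag = H(6c 36 39 25 3a 35 5c a2) = 6d
m2: inner = H(06 5c 53 4f 50 5f 36 73 62 67 37) = 5c; tag = H(6c 36 39 25 3a 35 5c 5c) = 27 ← matches
m3: inner = H(06 5c 53 4f 50 5f 36 7c b5 5f fd) = 76; tag = H(6c 36 39 25 3a 35 5c 76) = 41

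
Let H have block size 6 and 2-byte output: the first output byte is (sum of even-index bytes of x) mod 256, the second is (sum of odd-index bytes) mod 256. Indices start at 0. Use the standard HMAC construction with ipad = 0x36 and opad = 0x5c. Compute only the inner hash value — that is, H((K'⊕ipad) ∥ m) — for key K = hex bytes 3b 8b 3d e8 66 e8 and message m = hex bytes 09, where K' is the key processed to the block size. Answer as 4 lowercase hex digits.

Key hex bytes 3b 8b 3d e8 66 e8 is exactly B = 6 bytes: K' = 3b 8b 3d e8 66 e8.
K' ⊕ ipad = 0d bd 0b de 50 de.
Inner input = 0d bd 0b de 50 de ∥ 09.
Inner hash: even-index sum = 113 mod 256 = 113; odd-index sum = 633 mod 256 = 121 → 71 79.

7179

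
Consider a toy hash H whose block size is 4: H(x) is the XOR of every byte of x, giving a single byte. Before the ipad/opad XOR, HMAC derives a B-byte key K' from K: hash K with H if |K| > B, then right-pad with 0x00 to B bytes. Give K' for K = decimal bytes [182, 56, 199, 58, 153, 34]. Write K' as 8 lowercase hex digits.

|K| = 6 > B = 4, so first hash the key.
H(K): XOR b6⊕38⊕c7⊕3a⊕99⊕22 = c8.
Zero-pad H(K) = c8 to 4 bytes: K' = c8 00 00 00.

c8000000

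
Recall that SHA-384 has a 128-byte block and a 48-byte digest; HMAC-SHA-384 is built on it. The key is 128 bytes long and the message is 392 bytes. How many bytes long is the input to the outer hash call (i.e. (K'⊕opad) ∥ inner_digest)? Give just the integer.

Key is 128 ≤ 128 bytes, zero-padded: |K'| = 128.
Outer input = (K'⊕opad) ∥ H(inner) → 128 + 48 = 176 bytes.

176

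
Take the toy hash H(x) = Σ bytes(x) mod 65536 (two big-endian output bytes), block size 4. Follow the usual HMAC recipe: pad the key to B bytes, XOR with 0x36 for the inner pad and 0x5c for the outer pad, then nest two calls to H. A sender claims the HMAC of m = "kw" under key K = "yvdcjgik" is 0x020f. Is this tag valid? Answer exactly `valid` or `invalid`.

valid

Key "yvdcjgik" = 79 76 64 63 6a 67 69 6b is 8 bytes > B = 4, so hash it first: H(key) = 03 5b, then zero-pad to 4 bytes: K' = 03 5b 00 00.
K' ⊕ ipad = 35 6d 36 36; K' ⊕ opad = 5f 07 5c 5c.
Inner hash: sum = 53+109+54+54+107+119 = 496 → 01 f0.
Outer hash (recomputed tag): sum = 95+7+92+92+1+240 = 527 → 02 0f.
Recomputed tag = 020f; claimed = 020f → match.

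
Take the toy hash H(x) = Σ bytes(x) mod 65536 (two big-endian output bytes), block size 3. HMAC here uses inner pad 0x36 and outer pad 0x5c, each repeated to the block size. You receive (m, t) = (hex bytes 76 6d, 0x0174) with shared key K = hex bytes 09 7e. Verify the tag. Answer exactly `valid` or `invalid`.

Key hex bytes 09 7e is 2 bytes ≤ B = 3; zero-pad to 3 bytes: K' = 09 7e 00.
K' ⊕ ipad = 3f 48 36; K' ⊕ opad = 55 22 5c.
Inner hash: sum = 63+72+54+118+109 = 416 → 01 a0.
Outer hash (recomputed tag): sum = 85+34+92+1+160 = 372 → 01 74.
Recomputed tag = 0174; claimed = 0174 → match.

valid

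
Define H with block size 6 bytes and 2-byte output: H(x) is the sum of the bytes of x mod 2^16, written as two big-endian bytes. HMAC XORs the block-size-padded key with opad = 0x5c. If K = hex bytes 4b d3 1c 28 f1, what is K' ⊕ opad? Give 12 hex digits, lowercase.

178f4074ad5c

Key hex bytes 4b d3 1c 28 f1 is 5 bytes ≤ B = 6; zero-pad to 6 bytes: K' = 4b d3 1c 28 f1 00.
XOR each byte with 0x5c: 4b⊕5c=17, d3⊕5c=8f, 1c⊕5c=40, 28⊕5c=74, f1⊕5c=ad, 00⊕5c=5c.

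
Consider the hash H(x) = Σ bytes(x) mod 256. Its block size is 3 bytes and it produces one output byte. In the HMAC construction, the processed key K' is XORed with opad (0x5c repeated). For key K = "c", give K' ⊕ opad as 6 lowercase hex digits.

Key "c" = 63 is 1 byte ≤ B = 3; zero-pad to 3 bytes: K' = 63 00 00.
XOR each byte with 0x5c: 63⊕5c=3f, 00⊕5c=5c, 00⊕5c=5c.

3f5c5c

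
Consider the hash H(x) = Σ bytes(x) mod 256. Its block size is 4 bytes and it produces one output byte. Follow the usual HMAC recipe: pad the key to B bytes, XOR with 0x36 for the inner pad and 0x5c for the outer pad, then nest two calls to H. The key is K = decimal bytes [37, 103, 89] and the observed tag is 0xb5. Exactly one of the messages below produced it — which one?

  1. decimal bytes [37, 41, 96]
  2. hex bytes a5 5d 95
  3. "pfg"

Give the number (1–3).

2

Key decimal bytes [37, 103, 89] = 25 67 59 is 3 bytes ≤ B = 4; zero-pad to 4 bytes: K' = 25 67 59 00.
K' ⊕ ipad = 13 51 6f 36; K' ⊕ opad = 79 3b 05 5c.
m1: inner = H(13 51 6f 36 25 29 60) = b7; tag = H(79 3b 05 5c b7) = cc
m2: inner = H(13 51 6f 36 a5 5d 95) = a0; tag = H(79 3b 05 5c a0) = b5 ← matches
m3: inner = H(13 51 6f 36 70 66 67) = 46; tag = H(79 3b 05 5c 46) = 5b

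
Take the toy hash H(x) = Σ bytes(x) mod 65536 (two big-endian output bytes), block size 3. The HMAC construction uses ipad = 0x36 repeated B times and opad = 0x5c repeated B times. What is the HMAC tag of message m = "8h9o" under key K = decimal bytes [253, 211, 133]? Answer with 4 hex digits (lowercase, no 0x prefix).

Key decimal bytes [253, 211, 133] = fd d3 85 is exactly B = 3 bytes: K' = fd d3 85.
K' ⊕ ipad = cb e5 b3.  K' ⊕ opad = a1 8f d9.
Inner input = (K'⊕ipad) ∥ m = cb e5 b3 ∥ 38 68 39 6f.
Inner hash: sum = 203+229+179+56+104+57+111 = 939 → 03 ab.
Outer input = (K'⊕opad) ∥ inner = a1 8f d9 ∥ 03 ab.
Outer hash (tag): sum = 161+143+217+3+171 = 695 → 02 b7.

02b7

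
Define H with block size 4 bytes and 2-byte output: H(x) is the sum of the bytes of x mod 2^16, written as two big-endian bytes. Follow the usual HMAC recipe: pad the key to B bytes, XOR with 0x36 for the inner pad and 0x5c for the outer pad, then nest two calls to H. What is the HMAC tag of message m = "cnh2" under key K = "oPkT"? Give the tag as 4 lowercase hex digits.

Key "oPkT" = 6f 50 6b 54 is exactly B = 4 bytes: K' = 6f 50 6b 54.
K' ⊕ ipad = 59 66 5d 62.  K' ⊕ opad = 33 0c 37 08.
Inner input = (K'⊕ipad) ∥ m = 59 66 5d 62 ∥ 63 6e 68 32.
Inner hash: sum = 89+102+93+98+99+110+104+50 = 745 → 02 e9.
Outer input = (K'⊕opad) ∥ inner = 33 0c 37 08 ∥ 02 e9.
Outer hash (tag): sum = 51+12+55+8+2+233 = 361 → 01 69.

0169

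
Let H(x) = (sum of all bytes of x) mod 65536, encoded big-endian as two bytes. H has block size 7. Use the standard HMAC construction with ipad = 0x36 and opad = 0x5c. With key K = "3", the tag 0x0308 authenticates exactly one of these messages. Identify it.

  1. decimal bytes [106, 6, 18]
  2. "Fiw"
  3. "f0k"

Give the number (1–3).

2

Key "3" = 33 is 1 byte ≤ B = 7; zero-pad to 7 bytes: K' = 33 00 00 00 00 00 00.
K' ⊕ ipad = 05 36 36 36 36 36 36; K' ⊕ opad = 6f 5c 5c 5c 5c 5c 5c.
m1: inner = H(05 36 36 36 36 36 36 6a 06 12) = 01 cb; tag = H(6f 5c 5c 5c 5c 5c 5c 01 cb) = 0363
m2: inner = H(05 36 36 36 36 36 36 46 69 77) = 02 6f; tag = H(6f 5c 5c 5c 5c 5c 5c 02 6f) = 0308 ← matches
m3: inner = H(05 36 36 36 36 36 36 66 30 6b) = 02 4a; tag = H(6f 5c 5c 5c 5c 5c 5c 02 4a) = 02e3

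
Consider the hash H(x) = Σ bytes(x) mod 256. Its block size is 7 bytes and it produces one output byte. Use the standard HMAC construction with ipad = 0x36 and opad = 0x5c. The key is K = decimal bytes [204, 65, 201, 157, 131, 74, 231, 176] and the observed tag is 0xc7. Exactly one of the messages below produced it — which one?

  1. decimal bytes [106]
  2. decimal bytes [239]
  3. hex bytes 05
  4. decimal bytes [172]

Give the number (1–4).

Key decimal bytes [204, 65, 201, 157, 131, 74, 231, 176] = cc 41 c9 9d 83 4a e7 b0 is 8 bytes > B = 7, so hash it first: H(key) = d7, then zero-pad to 7 bytes: K' = d7 00 00 00 00 00 00.
K' ⊕ ipad = e1 36 36 36 36 36 36; K' ⊕ opad = 8b 5c 5c 5c 5c 5c 5c.
m1: inner = H(e1 36 36 36 36 36 36 6a) = 8f; tag = H(8b 5c 5c 5c 5c 5c 5c 8f) = 42
m2: inner = H(e1 36 36 36 36 36 36 ef) = 14; tag = H(8b 5c 5c 5c 5c 5c 5c 14) = c7 ← matches
m3: inner = H(e1 36 36 36 36 36 36 05) = 2a; tag = H(8b 5c 5c 5c 5c 5c 5c 2a) = dd
m4: inner = H(e1 36 36 36 36 36 36 ac) = d1; tag = H(8b 5c 5c 5c 5c 5c 5c d1) = 84

2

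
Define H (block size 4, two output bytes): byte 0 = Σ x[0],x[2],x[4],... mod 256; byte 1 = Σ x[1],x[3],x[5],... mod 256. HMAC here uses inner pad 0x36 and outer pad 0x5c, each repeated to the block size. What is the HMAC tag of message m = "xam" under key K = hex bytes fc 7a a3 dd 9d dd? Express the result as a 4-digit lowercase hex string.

Key hex bytes fc 7a a3 dd 9d dd is 6 bytes > B = 4, so hash it first: H(key) = 3c 34, then zero-pad to 4 bytes: K' = 3c 34 00 00.
K' ⊕ ipad = 0a 02 36 36.  K' ⊕ opad = 60 68 5c 5c.
Inner input = (K'⊕ipad) ∥ m = 0a 02 36 36 ∥ 78 61 6d.
Inner hash: even-index sum = 293 mod 256 = 37; odd-index sum = 153 mod 256 = 153 → 25 99.
Outer input = (K'⊕opad) ∥ inner = 60 68 5c 5c ∥ 25 99.
Outer hash (tag): even-index sum = 225 mod 256 = 225; odd-index sum = 349 mod 256 = 93 → e1 5d.

e15d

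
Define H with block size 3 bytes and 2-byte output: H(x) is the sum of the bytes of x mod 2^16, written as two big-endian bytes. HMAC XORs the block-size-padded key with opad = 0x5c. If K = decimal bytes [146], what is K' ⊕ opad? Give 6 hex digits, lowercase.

Key decimal bytes [146] = 92 is 1 byte ≤ B = 3; zero-pad to 3 bytes: K' = 92 00 00.
XOR each byte with 0x5c: 92⊕5c=ce, 00⊕5c=5c, 00⊕5c=5c.

ce5c5c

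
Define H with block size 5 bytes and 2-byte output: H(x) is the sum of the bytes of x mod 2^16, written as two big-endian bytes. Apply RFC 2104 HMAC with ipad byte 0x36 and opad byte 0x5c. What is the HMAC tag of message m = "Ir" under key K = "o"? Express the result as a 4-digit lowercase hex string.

0290

Key "o" = 6f is 1 byte ≤ B = 5; zero-pad to 5 bytes: K' = 6f 00 00 00 00.
K' ⊕ ipad = 59 36 36 36 36.  K' ⊕ opad = 33 5c 5c 5c 5c.
Inner input = (K'⊕ipad) ∥ m = 59 36 36 36 36 ∥ 49 72.
Inner hash: sum = 89+54+54+54+54+73+114 = 492 → 01 ec.
Outer input = (K'⊕opad) ∥ inner = 33 5c 5c 5c 5c ∥ 01 ec.
Outer hash (tag): sum = 51+92+92+92+92+1+236 = 656 → 02 90.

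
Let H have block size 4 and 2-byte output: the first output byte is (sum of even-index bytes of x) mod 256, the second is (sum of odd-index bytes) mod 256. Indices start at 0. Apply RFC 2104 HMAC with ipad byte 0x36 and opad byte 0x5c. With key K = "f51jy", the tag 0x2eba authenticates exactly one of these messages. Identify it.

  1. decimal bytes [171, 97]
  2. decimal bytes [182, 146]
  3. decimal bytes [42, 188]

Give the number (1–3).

Key "f51jy" = 66 35 31 6a 79 is 5 bytes > B = 4, so hash it first: H(key) = 10 9f, then zero-pad to 4 bytes: K' = 10 9f 00 00.
K' ⊕ ipad = 26 a9 36 36; K' ⊕ opad = 4c c3 5c 5c.
m1: inner = H(26 a9 36 36 ab 61) = 07 40; tag = H(4c c3 5c 5c 07 40) = af5f
m2: inner = H(26 a9 36 36 b6 92) = 12 71; tag = H(4c c3 5c 5c 12 71) = ba90
m3: inner = H(26 a9 36 36 2a bc) = 86 9b; tag = H(4c c3 5c 5c 86 9b) = 2eba ← matches

3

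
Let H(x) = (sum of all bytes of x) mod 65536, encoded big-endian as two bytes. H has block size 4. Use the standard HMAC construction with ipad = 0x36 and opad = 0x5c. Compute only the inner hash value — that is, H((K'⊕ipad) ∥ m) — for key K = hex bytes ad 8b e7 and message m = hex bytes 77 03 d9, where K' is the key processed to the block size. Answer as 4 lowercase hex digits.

03b2

Key hex bytes ad 8b e7 is 3 bytes ≤ B = 4; zero-pad to 4 bytes: K' = ad 8b e7 00.
K' ⊕ ipad = 9b bd d1 36.
Inner input = 9b bd d1 36 ∥ 77 03 d9.
Inner hash: sum = 155+189+209+54+119+3+217 = 946 → 03 b2.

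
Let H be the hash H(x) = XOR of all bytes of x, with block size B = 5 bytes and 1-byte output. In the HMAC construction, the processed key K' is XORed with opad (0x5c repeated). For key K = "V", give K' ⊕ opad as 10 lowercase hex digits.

0a5c5c5c5c

Key "V" = 56 is 1 byte ≤ B = 5; zero-pad to 5 bytes: K' = 56 00 00 00 00.
XOR each byte with 0x5c: 56⊕5c=0a, 00⊕5c=5c, 00⊕5c=5c, 00⊕5c=5c, 00⊕5c=5c.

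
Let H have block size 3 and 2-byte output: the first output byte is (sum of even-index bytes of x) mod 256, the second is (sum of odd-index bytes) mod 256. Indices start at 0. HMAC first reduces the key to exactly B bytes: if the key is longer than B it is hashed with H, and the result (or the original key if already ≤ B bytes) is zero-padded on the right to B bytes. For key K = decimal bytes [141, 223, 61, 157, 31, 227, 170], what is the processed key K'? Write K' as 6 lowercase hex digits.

935f00

|K| = 7 > B = 3, so first hash the key.
H(K): even-index sum = 403 mod 256 = 147; odd-index sum = 607 mod 256 = 95 → 93 5f.
Zero-pad H(K) = 93 5f to 3 bytes: K' = 93 5f 00.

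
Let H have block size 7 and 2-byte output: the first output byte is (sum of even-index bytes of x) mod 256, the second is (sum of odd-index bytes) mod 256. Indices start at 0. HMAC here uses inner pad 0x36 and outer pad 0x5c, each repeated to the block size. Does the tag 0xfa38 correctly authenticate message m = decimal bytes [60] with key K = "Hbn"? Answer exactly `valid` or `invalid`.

Key "Hbn" = 48 62 6e is 3 bytes ≤ B = 7; zero-pad to 7 bytes: K' = 48 62 6e 00 00 00 00.
K' ⊕ ipad = 7e 54 58 36 36 36 36; K' ⊕ opad = 14 3e 32 5c 5c 5c 5c.
Inner hash: even-index sum = 322 mod 256 = 66; odd-index sum = 252 mod 256 = 252 → 42 fc.
Outer hash (recomputed tag): even-index sum = 506 mod 256 = 250; odd-index sum = 312 mod 256 = 56 → fa 38.
Recomputed tag = fa38; claimed = fa38 → match.

valid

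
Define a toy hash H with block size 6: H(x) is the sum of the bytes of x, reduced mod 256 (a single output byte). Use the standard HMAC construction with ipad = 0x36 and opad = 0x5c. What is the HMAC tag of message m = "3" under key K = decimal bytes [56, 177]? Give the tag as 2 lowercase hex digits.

Key decimal bytes [56, 177] = 38 b1 is 2 bytes ≤ B = 6; zero-pad to 6 bytes: K' = 38 b1 00 00 00 00.
K' ⊕ ipad = 0e 87 36 36 36 36.  K' ⊕ opad = 64 ed 5c 5c 5c 5c.
Inner input = (K'⊕ipad) ∥ m = 0e 87 36 36 36 36 ∥ 33.
Inner hash: sum = 14+135+54+54+54+54+51 = 416; mod 256 = 160 → a0.
Outer input = (K'⊕opad) ∥ inner = 64 ed 5c 5c 5c 5c ∥ a0.
Outer hash (tag): sum = 100+237+92+92+92+92+160 = 865; mod 256 = 97 → 61.

61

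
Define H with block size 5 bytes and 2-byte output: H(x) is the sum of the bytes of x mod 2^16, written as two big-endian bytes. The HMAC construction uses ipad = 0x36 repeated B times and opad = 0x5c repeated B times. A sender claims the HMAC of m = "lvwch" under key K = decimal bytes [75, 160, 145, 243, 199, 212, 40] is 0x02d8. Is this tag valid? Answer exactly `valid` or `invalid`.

Key decimal bytes [75, 160, 145, 243, 199, 212, 40] = 4b a0 91 f3 c7 d4 28 is 7 bytes > B = 5, so hash it first: H(key) = 04 32, then zero-pad to 5 bytes: K' = 04 32 00 00 00.
K' ⊕ ipad = 32 04 36 36 36; K' ⊕ opad = 58 6e 5c 5c 5c.
Inner hash: sum = 50+4+54+54+54+108+118+119+99+104 = 764 → 02 fc.
Outer hash (recomputed tag): sum = 88+110+92+92+92+2+252 = 728 → 02 d8.
Recomputed tag = 02d8; claimed = 02d8 → match.

valid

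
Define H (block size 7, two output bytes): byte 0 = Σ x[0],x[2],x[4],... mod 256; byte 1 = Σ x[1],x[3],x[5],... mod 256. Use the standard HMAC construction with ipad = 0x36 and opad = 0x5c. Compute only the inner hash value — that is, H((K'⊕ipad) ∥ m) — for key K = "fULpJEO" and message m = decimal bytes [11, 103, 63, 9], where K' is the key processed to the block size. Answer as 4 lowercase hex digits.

2f66

Key "fULpJEO" = 66 55 4c 70 4a 45 4f is exactly B = 7 bytes: K' = 66 55 4c 70 4a 45 4f.
K' ⊕ ipad = 50 63 7a 46 7c 73 79.
Inner input = 50 63 7a 46 7c 73 79 ∥ 0b 67 3f 09.
Inner hash: even-index sum = 559 mod 256 = 47; odd-index sum = 358 mod 256 = 102 → 2f 66.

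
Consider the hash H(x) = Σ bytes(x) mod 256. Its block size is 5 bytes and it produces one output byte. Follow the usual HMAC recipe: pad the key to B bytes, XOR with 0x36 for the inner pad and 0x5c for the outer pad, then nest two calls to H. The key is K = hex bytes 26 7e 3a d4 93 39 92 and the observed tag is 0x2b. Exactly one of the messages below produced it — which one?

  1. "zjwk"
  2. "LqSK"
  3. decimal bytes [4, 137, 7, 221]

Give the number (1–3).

3

Key hex bytes 26 7e 3a d4 93 39 92 is 7 bytes > B = 5, so hash it first: H(key) = 10, then zero-pad to 5 bytes: K' = 10 00 00 00 00.
K' ⊕ ipad = 26 36 36 36 36; K' ⊕ opad = 4c 5c 5c 5c 5c.
m1: inner = H(26 36 36 36 36 7a 6a 77 6b) = c4; tag = H(4c 5c 5c 5c 5c c4) = 80
m2: inner = H(26 36 36 36 36 4c 71 53 4b) = 59; tag = H(4c 5c 5c 5c 5c 59) = 15
m3: inner = H(26 36 36 36 36 04 89 07 dd) = 6f; tag = H(4c 5c 5c 5c 5c 6f) = 2b ← matches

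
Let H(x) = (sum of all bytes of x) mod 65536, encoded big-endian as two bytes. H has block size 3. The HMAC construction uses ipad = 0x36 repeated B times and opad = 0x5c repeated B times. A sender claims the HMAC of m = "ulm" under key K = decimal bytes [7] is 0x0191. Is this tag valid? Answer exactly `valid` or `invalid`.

invalid

Key decimal bytes [7] = 07 is 1 byte ≤ B = 3; zero-pad to 3 bytes: K' = 07 00 00.
K' ⊕ ipad = 31 36 36; K' ⊕ opad = 5b 5c 5c.
Inner hash: sum = 49+54+54+117+108+109 = 491 → 01 eb.
Outer hash (recomputed tag): sum = 91+92+92+1+235 = 511 → 01 ff.
Recomputed tag = 01ff; claimed = 0191 → mismatch.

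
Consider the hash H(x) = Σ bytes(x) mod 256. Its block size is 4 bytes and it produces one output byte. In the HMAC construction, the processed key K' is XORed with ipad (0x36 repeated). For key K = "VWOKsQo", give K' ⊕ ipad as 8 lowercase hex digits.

4c363636

Key "VWOKsQo" = 56 57 4f 4b 73 51 6f is 7 bytes > B = 4, so hash it first: H(key) = 7a, then zero-pad to 4 bytes: K' = 7a 00 00 00.
XOR each byte with 0x36: 7a⊕36=4c, 00⊕36=36, 00⊕36=36, 00⊕36=36.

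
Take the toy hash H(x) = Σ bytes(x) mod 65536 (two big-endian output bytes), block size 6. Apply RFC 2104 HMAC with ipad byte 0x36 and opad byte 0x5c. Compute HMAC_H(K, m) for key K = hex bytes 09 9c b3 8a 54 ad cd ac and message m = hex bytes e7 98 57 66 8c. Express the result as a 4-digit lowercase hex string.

Key hex bytes 09 9c b3 8a 54 ad cd ac is 8 bytes > B = 6, so hash it first: H(key) = 04 5c, then zero-pad to 6 bytes: K' = 04 5c 00 00 00 00.
K' ⊕ ipad = 32 6a 36 36 36 36.  K' ⊕ opad = 58 00 5c 5c 5c 5c.
Inner input = (K'⊕ipad) ∥ m = 32 6a 36 36 36 36 ∥ e7 98 57 66 8c.
Inner hash: sum = 50+106+54+54+54+54+231+152+87+102+140 = 1084 → 04 3c.
Outer input = (K'⊕opad) ∥ inner = 58 00 5c 5c 5c 5c ∥ 04 3c.
Outer hash (tag): sum = 88+0+92+92+92+92+4+60 = 520 → 02 08.

0208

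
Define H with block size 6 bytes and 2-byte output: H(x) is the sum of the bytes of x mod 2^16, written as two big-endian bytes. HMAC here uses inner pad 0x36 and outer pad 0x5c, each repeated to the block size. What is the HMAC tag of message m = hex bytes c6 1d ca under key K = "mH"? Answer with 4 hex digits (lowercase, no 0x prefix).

Key "mH" = 6d 48 is 2 bytes ≤ B = 6; zero-pad to 6 bytes: K' = 6d 48 00 00 00 00.
K' ⊕ ipad = 5b 7e 36 36 36 36.  K' ⊕ opad = 31 14 5c 5c 5c 5c.
Inner input = (K'⊕ipad) ∥ m = 5b 7e 36 36 36 36 ∥ c6 1d ca.
Inner hash: sum = 91+126+54+54+54+54+198+29+202 = 862 → 03 5e.
Outer input = (K'⊕opad) ∥ inner = 31 14 5c 5c 5c 5c ∥ 03 5e.
Outer hash (tag): sum = 49+20+92+92+92+92+3+94 = 534 → 02 16.

0216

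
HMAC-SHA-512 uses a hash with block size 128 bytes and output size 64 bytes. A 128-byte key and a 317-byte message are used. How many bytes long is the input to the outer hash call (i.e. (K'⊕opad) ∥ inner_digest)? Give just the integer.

Key is 128 ≤ 128 bytes, zero-padded: |K'| = 128.
Outer input = (K'⊕opad) ∥ H(inner) → 128 + 64 = 192 bytes.

192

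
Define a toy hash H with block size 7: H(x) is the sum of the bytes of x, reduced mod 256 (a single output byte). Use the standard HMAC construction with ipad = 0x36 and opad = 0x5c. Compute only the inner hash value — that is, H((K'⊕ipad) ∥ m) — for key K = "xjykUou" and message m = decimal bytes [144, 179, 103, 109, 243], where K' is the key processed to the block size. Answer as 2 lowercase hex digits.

Key "xjykUou" = 78 6a 79 6b 55 6f 75 is exactly B = 7 bytes: K' = 78 6a 79 6b 55 6f 75.
K' ⊕ ipad = 4e 5c 4f 5d 63 59 43.
Inner input = 4e 5c 4f 5d 63 59 43 ∥ 90 b3 67 6d f3.
Inner hash: sum = 78+92+79+93+99+89+67+144+179+103+109+243 = 1375; mod 256 = 95 → 5f.

5f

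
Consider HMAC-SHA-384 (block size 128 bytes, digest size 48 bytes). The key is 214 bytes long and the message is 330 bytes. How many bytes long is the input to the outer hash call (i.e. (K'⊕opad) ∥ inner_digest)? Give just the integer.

Key is 214 > 128 bytes, so it is hashed to 48 bytes then zero-padded to 128: |K'| = 128.
Outer input = (K'⊕opad) ∥ H(inner) → 128 + 48 = 176 bytes.

176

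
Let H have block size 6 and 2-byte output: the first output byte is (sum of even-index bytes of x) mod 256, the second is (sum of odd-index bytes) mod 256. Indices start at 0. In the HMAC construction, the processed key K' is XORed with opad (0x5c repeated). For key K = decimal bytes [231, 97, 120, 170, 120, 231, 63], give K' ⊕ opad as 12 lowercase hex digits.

Key decimal bytes [231, 97, 120, 170, 120, 231, 63] = e7 61 78 aa 78 e7 3f is 7 bytes > B = 6, so hash it first: H(key) = 16 f2, then zero-pad to 6 bytes: K' = 16 f2 00 00 00 00.
XOR each byte with 0x5c: 16⊕5c=4a, f2⊕5c=ae, 00⊕5c=5c, 00⊕5c=5c, 00⊕5c=5c, 00⊕5c=5c.

4aae5c5c5c5c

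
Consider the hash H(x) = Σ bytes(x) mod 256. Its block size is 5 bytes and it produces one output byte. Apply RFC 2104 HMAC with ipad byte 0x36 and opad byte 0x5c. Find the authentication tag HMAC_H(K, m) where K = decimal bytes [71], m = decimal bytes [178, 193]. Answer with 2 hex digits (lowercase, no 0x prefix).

Key decimal bytes [71] = 47 is 1 byte ≤ B = 5; zero-pad to 5 bytes: K' = 47 00 00 00 00.
K' ⊕ ipad = 71 36 36 36 36.  K' ⊕ opad = 1b 5c 5c 5c 5c.
Inner input = (K'⊕ipad) ∥ m = 71 36 36 36 36 ∥ b2 c1.
Inner hash: sum = 113+54+54+54+54+178+193 = 700; mod 256 = 188 → bc.
Outer input = (K'⊕opad) ∥ inner = 1b 5c 5c 5c 5c ∥ bc.
Outer hash (tag): sum = 27+92+92+92+92+188 = 583; mod 256 = 71 → 47.

47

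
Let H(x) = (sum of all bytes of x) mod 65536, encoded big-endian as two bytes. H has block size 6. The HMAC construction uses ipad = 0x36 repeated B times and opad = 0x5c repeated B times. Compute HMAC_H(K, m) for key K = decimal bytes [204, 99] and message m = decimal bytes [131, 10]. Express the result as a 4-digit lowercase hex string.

Key decimal bytes [204, 99] = cc 63 is 2 bytes ≤ B = 6; zero-pad to 6 bytes: K' = cc 63 00 00 00 00.
K' ⊕ ipad = fa 55 36 36 36 36.  K' ⊕ opad = 90 3f 5c 5c 5c 5c.
Inner input = (K'⊕ipad) ∥ m = fa 55 36 36 36 36 ∥ 83 0a.
Inner hash: sum = 250+85+54+54+54+54+131+10 = 692 → 02 b4.
Outer input = (K'⊕opad) ∥ inner = 90 3f 5c 5c 5c 5c ∥ 02 b4.
Outer hash (tag): sum = 144+63+92+92+92+92+2+180 = 757 → 02 f5.

02f5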